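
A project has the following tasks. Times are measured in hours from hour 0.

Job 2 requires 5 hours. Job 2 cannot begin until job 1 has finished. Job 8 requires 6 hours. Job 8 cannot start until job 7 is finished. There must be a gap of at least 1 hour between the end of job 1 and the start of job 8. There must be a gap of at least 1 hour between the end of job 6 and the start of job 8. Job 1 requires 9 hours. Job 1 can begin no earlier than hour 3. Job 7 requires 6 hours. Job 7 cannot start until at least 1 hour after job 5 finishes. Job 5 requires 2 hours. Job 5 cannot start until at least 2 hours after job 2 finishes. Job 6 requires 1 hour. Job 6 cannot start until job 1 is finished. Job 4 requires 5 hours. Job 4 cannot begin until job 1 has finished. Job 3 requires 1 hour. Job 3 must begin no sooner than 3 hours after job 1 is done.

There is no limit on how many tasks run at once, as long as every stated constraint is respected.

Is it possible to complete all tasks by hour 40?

Yes

Job 1 cannot begin until its own release at hour 3. It runs from hour 3 to 3 + 9 = hour 12.
Job 6 cannot begin until job 1 (finishes hour 12). It runs from hour 12 to 12 + 1 = hour 13.
Job 4 cannot begin until job 1 (finishes hour 12). It runs from hour 12 to 12 + 5 = hour 17.
After job 1 (finishes hour 12, plus 3-hour gap → hour 15), job 3 can start at hour 15 and finishes at hour 16.
Job 2 waits on job 1 (finishes hour 12), so it starts at hour 12 and finishes at 12 + 5 = hour 17.
Job 5 waits on job 2 (finishes hour 17, plus 2-hour gap → hour 19), so it starts at hour 19 and finishes at 19 + 2 = hour 21.
Job 7 waits on job 5 (finishes hour 21, plus 1-hour gap → hour 22), so it starts at hour 22 and finishes at 22 + 6 = hour 28.
Job 8 has to wait for job 7 (finishes hour 28); job 1 (finishes hour 12, plus 1-hour gap → hour 13); job 6 (finishes hour 13, plus 1-hour gap → hour 14). The latest of these is hour 28, so job 8 runs hour 28 to 28 + 6 = hour 34.
Every task is finished by hour 34, which is no later than the deadline of 40, so the schedule is feasible.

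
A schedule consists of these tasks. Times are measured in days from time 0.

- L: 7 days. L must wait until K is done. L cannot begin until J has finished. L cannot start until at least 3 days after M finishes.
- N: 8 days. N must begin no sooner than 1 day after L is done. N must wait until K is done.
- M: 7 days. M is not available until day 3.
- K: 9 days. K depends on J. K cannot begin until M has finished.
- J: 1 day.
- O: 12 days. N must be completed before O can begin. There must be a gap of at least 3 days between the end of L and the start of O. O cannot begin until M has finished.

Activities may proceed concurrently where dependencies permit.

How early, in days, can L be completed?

After its own release at day 3, M can start at day 3 and finishes at day 10.
Nothing blocks J, so it runs from day 0 to day 1.
K cannot start until J (finishes day 1); M (finishes day 10). The controlling bound is day 10, so K finishes at 10 + 9 = day 19.
L needs all of K (finishes day 19); J (finishes day 1); M (finishes day 10, plus 3-day gap → day 13). That puts its earliest start at day 19; it finishes at 19 + 7 = day 26.

26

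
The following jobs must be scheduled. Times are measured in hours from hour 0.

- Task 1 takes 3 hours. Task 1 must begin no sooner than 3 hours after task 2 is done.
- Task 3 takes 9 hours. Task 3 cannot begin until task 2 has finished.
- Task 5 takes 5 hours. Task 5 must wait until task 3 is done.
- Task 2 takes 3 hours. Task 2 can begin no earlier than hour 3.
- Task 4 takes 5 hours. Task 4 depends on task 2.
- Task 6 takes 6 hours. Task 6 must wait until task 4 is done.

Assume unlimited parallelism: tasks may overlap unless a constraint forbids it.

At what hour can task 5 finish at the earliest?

20

Task 2 cannot begin until its own release at hour 3. It runs from hour 3 to 3 + 3 = hour 6.
Task 3 cannot begin until task 2 (finishes hour 6). It runs from hour 6 to 6 + 9 = hour 15.
Task 5 waits on task 3 (finishes hour 15), so it starts at hour 15 and finishes at 15 + 5 = hour 20.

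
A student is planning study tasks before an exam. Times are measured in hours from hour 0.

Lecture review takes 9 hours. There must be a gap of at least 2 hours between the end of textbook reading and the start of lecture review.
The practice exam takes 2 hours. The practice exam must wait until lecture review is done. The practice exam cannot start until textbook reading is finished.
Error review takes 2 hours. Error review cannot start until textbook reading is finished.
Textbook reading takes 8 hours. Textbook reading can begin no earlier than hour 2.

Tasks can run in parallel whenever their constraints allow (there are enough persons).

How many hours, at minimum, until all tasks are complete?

After its own release at hour 2, textbook reading can start at hour 2 and finishes at hour 10.
Error review cannot begin until textbook reading (finishes hour 10). It runs from hour 10 to 10 + 2 = hour 12.
Lecture review waits on textbook reading (finishes hour 10, plus 2-hour gap → hour 12), so it starts at hour 12 and finishes at 12 + 9 = hour 21.
The practice exam needs all of lecture review (finishes hour 21); textbook reading (finishes hour 10). That puts its earliest start at hour 21; it finishes at 21 + 2 = hour 23.
All tasks are finished once the last one completes. Finish times: Textbook reading at 10, Lecture review at 21, The practice exam at 23, Error review at 12. The latest is hour 23.

23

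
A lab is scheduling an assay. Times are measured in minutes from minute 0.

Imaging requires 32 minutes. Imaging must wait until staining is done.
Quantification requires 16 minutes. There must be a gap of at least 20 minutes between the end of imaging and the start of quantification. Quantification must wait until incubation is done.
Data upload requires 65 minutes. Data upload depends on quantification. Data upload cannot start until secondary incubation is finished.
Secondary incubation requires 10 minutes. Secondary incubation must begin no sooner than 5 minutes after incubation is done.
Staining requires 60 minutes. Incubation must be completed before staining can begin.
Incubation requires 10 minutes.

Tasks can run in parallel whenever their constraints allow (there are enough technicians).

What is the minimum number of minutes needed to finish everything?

Incubation can start immediately at minute 0; it finishes at minute 10.
Secondary incubation waits on incubation (finishes minute 10, plus 5-minute gap → minute 15), so it starts at minute 15 and finishes at 15 + 10 = minute 25.
Staining waits on incubation (finishes minute 10), so it starts at minute 10 and finishes at 10 + 60 = minute 70.
Imaging waits on staining (finishes minute 70), so it starts at minute 70 and finishes at 70 + 32 = minute 102.
Quantification needs all of imaging (finishes minute 102, plus 20-minute gap → minute 122); incubation (finishes minute 10). That puts its earliest start at minute 122; it finishes at 122 + 16 = minute 138.
For data upload: quantification (finishes minute 138); secondary incubation (finishes minute 25). Taking the maximum gives a start of minute 138, and it finishes at 138 + 65 = minute 203.
All tasks are finished once the last one completes. Finish times: Incubation at 10, Staining at 70, Secondary incubation at 25, Imaging at 102, Quantification at 138, Data upload at 203. The latest is minute 203.

203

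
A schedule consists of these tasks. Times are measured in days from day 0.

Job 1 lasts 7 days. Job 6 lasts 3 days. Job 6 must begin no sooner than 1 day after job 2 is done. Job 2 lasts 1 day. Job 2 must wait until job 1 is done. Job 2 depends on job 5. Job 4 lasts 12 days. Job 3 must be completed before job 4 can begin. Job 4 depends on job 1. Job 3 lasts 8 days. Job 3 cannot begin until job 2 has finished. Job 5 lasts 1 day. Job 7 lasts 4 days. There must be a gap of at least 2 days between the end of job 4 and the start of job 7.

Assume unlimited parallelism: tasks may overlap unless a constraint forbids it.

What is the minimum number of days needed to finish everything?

Nothing blocks job 5, so it runs from day 0 to day 1.
Job 1 has no prerequisites, so it starts at day 0 and finishes at day 7.
Job 2 has to wait for job 1 (finishes day 7); job 5 (finishes day 1). The latest of these is day 7, so job 2 runs day 7 to 7 + 1 = day 8.
After job 2 (finishes day 8, plus 1-day gap → day 9), job 6 can start at day 9 and finishes at day 12.
Job 3 waits on job 2 (finishes day 8), so it starts at day 8 and finishes at 8 + 8 = day 16.
For job 4: job 3 (finishes day 16); job 1 (finishes day 7). Taking the maximum gives a start of day 16, and it finishes at 16 + 12 = day 28.
Job 7 waits on job 4 (finishes day 28, plus 2-day gap → day 30), so it starts at day 30 and finishes at 30 + 4 = day 34.
All tasks are finished once the last one completes. Finish times: Job 1 at 7, Job 2 at 8, Job 3 at 16, Job 4 at 28, Job 5 at 1, Job 6 at 12, Job 7 at 34. The latest is day 34.

34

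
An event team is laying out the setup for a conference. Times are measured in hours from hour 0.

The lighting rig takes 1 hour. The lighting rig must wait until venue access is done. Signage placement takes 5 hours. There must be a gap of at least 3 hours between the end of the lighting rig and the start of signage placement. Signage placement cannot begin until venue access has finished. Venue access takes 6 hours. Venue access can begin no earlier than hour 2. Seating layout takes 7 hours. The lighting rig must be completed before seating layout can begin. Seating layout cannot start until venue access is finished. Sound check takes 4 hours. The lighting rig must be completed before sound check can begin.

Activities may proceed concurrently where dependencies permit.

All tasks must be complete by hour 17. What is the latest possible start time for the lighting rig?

8

To finish by hour 17, seating layout (duration 7) must start no later than hour 10.
To finish by hour 17, signage placement (duration 5) must start no later than hour 12.
Nothing follows sound check; the deadline of hour 17 is its only limit. It must start by 17 − 4 = hour 13.
For the lighting rig: seating layout (must start by hour 10); signage placement (must start by hour 12, minus 3-hour gap → hour 9); sound check (must start by hour 13). The most restrictive is hour 9; with a 1-hour duration, the lighting rig must start by hour 8.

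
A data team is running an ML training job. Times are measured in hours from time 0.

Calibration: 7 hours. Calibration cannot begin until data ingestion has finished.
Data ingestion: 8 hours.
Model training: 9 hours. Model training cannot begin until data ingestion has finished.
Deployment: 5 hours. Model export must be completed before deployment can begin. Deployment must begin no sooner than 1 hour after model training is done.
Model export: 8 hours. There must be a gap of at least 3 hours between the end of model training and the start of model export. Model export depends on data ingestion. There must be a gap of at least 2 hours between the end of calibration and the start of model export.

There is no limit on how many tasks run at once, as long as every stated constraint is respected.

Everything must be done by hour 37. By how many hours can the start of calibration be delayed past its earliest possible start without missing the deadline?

Nothing blocks data ingestion, so it runs from hour 0 to hour 8.
Calibration cannot begin until data ingestion (finishes hour 8). It runs from hour 8 to 8 + 7 = hour 15.

Working backward from the deadline:
Deployment has no dependents, so it just needs to finish by hour 37. Starting by 37 − 5 = hour 32 achieves that.
Model export has to be done before deployment (must start by hour 32). That means finishing by hour 32, i.e. starting by 32 − 8 = hour 24.
Calibration feeds into model export (must start by hour 24, minus 2-hour gap → hour 22); so calibration must finish by hour 22 and therefore start by hour 15.
So calibration can start as early as hour 8 and as late as hour 15, giving 15 − 8 = 7 hours of slack.

7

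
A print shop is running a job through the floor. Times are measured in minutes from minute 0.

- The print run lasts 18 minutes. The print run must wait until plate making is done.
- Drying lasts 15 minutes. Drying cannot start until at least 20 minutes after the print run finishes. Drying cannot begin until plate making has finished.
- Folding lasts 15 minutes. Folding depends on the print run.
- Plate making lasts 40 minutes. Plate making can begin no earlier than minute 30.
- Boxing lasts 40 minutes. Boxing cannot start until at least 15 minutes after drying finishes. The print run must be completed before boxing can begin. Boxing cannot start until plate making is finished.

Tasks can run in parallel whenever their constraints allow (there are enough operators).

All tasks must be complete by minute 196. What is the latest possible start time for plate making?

48

Boxing has no dependents, so it just needs to finish by minute 196. Starting by 196 − 40 = minute 156 achieves that.
Drying must finish before boxing (must start by minute 156, minus 15-minute gap → minute 141). With a 15-minute duration, drying must start by 141 − 15 = minute 126.
To finish by minute 196, folding (duration 15) must start no later than minute 181.
The print run has several dependents: drying (must start by minute 126, minus 20-minute gap → minute 106); folding (must start by minute 181); boxing (must start by minute 156). The earliest of those limits is minute 106, so the print run must start by 106 − 18 = minute 88.
Plate making has several dependents: the print run (must start by minute 88); drying (must start by minute 126); boxing (must start by minute 156). The earliest of those limits is minute 88, so plate making must start by 88 − 40 = minute 48.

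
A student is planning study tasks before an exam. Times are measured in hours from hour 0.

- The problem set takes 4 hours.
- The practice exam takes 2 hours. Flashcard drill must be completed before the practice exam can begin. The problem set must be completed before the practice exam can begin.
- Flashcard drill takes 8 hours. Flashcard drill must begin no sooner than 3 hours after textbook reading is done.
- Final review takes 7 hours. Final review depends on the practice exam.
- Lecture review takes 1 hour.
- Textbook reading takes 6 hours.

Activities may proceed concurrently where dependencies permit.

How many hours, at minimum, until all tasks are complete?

26

The problem set can start immediately at hour 0; it finishes at hour 4.
Lecture review has no prerequisites, so it starts at hour 0 and finishes at hour 1.
Nothing blocks textbook reading, so it runs from hour 0 to hour 6.
Flashcard drill waits on textbook reading (finishes hour 6, plus 3-hour gap → hour 9), so it starts at hour 9 and finishes at 9 + 8 = hour 17.
The practice exam cannot start until flashcard drill (finishes hour 17); the problem set (finishes hour 4). The controlling bound is hour 17, so the practice exam finishes at 17 + 2 = hour 19.
Final review cannot begin until the practice exam (finishes hour 19). It runs from hour 19 to 19 + 7 = hour 26.
All tasks are finished once the last one completes. Finish times: Textbook reading at 6, Lecture review at 1, The problem set at 4, Flashcard drill at 17, The practice exam at 19, Final review at 26. The latest is hour 26.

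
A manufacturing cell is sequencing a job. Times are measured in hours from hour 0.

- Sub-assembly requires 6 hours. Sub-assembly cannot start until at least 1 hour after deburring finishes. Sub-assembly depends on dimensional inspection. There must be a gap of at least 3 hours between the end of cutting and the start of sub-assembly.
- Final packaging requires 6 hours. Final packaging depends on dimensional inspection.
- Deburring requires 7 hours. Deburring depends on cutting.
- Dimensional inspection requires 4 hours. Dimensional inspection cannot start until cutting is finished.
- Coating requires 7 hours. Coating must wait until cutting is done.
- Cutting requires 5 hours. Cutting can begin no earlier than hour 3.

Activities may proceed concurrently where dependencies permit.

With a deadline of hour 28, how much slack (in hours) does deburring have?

Cutting waits on its own release at hour 3, so it starts at hour 3 and finishes at 3 + 5 = hour 8.
After cutting (finishes hour 8), deburring can start at hour 8 and finishes at hour 15.

Working backward from the deadline:
To finish by hour 28, sub-assembly (duration 6) must start no later than hour 22.
Since sub-assembly (must start by hour 22, minus 1-hour gap → hour 21) depends on it, deburring must finish by hour 21. Backing off its 7-hour duration gives a latest start of hour 14.
So deburring can start as early as hour 8 and as late as hour 14, giving 14 − 8 = 6 hours of slack.

6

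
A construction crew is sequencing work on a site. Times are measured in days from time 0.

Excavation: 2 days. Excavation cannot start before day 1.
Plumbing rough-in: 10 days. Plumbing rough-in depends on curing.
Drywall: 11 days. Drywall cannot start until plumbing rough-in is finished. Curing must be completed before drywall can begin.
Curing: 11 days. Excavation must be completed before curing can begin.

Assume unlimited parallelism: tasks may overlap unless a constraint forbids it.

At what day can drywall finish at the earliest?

35

Excavation waits on its own release at day 1, so it starts at day 1 and finishes at 1 + 2 = day 3.
Curing cannot begin until excavation (finishes day 3). It runs from day 3 to 3 + 11 = day 14.
Plumbing rough-in waits on curing (finishes day 14), so it starts at day 14 and finishes at 14 + 10 = day 24.
Drywall cannot start until plumbing rough-in (finishes day 24); curing (finishes day 14). The controlling bound is day 24, so drywall finishes at 24 + 11 = day 35.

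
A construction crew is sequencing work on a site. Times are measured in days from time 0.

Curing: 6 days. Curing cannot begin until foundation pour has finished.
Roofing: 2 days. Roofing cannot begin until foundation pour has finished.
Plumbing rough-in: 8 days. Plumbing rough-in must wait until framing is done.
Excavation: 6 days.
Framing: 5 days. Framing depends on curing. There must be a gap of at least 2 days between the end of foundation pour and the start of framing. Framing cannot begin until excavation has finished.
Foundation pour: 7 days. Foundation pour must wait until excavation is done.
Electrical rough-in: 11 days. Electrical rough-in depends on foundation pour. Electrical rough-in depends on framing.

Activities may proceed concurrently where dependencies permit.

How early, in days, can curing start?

Excavation can start immediately at day 0; it finishes at day 6.
Foundation pour waits on excavation (finishes day 6), so it starts at day 6 and finishes at 6 + 7 = day 13.
Curing waits on foundation pour (finishes day 13), so the earliest it can start is day 13.

13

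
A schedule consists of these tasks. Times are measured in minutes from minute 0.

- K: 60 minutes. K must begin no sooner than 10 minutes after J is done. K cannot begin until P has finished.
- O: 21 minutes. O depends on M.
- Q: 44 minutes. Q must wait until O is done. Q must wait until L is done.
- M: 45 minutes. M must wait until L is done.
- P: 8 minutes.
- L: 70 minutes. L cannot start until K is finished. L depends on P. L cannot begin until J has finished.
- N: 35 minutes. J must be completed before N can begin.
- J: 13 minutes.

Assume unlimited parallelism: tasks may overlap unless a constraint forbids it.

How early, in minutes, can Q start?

219

P can start immediately at minute 0; it finishes at minute 8.
Nothing blocks J, so it runs from minute 0 to minute 13.
K has to wait for J (finishes minute 13, plus 10-minute gap → minute 23); P (finishes minute 8). The latest of these is minute 23, so K runs minute 23 to 23 + 60 = minute 83.
For L: K (finishes minute 83); P (finishes minute 8); J (finishes minute 13). Taking the maximum gives a start of minute 83, and it finishes at 83 + 70 = minute 153.
M cannot begin until L (finishes minute 153). It runs from minute 153 to 153 + 45 = minute 198.
O waits on M (finishes minute 198), so it starts at minute 198 and finishes at 198 + 21 = minute 219.
Q waits on O (finishes minute 219); L (finishes minute 153). The latest of these is minute 219, which is the earliest Q can start.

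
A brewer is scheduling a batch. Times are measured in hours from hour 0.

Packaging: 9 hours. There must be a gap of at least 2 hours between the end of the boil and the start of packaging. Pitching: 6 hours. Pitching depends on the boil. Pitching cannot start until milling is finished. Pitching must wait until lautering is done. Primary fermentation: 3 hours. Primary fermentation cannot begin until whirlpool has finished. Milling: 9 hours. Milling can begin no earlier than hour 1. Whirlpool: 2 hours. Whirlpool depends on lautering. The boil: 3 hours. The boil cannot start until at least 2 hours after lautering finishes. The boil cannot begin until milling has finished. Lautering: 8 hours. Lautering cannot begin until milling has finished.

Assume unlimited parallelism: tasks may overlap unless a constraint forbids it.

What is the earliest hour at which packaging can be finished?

Milling waits on its own release at hour 1, so it starts at hour 1 and finishes at 1 + 9 = hour 10.
After milling (finishes hour 10), lautering can start at hour 10 and finishes at hour 18.
For the boil: lautering (finishes hour 18, plus 2-hour gap → hour 20); milling (finishes hour 10). Taking the maximum gives a start of hour 20, and it finishes at 20 + 3 = hour 23.
After the boil (finishes hour 23, plus 2-hour gap → hour 25), packaging can start at hour 25 and finishes at hour 34.

34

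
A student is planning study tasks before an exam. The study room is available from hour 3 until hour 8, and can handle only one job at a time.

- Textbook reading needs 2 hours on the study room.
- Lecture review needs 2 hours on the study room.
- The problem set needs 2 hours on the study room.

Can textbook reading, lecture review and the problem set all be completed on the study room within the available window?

The study room window is 8 − 3 = 5 hours.
Running back to back, the jobs need 2 + 2 + 2 = 6 hours on the study room.
Since 6 > 5, they cannot all fit.

No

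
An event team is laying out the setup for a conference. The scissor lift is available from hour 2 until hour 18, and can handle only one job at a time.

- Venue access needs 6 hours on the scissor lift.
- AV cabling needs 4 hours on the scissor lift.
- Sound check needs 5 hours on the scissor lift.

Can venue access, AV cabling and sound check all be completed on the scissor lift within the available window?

Yes

The scissor lift window is 18 − 2 = 16 hours.
Running back to back, the jobs need 6 + 4 + 5 = 15 hours on the scissor lift.
Since 15 ≤ 16, they fit within the window.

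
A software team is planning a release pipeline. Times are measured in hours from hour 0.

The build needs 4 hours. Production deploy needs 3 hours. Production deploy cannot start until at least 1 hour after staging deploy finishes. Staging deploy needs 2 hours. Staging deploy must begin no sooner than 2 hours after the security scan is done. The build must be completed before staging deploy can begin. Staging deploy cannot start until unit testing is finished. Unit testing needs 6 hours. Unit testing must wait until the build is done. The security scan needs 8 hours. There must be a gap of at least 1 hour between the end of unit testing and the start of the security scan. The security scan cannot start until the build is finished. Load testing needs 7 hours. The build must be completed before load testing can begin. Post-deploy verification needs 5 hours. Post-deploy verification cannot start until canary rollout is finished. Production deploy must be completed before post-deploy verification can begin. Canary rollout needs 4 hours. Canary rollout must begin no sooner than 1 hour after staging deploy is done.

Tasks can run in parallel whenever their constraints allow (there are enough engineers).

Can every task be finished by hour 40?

The build can start immediately at hour 0; it finishes at hour 4.
Load testing waits on the build (finishes hour 4), so it starts at hour 4 and finishes at 4 + 7 = hour 11.
Unit testing cannot begin until the build (finishes hour 4). It runs from hour 4 to 4 + 6 = hour 10.
The security scan needs all of unit testing (finishes hour 10, plus 1-hour gap → hour 11); the build (finishes hour 4). That puts its earliest start at hour 11; it finishes at 11 + 8 = hour 19.
For staging deploy: the security scan (finishes hour 19, plus 2-hour gap → hour 21); the build (finishes hour 4); unit testing (finishes hour 10). Taking the maximum gives a start of hour 21, and it finishes at 21 + 2 = hour 23.
After staging deploy (finishes hour 23, plus 1-hour gap → hour 24), production deploy can start at hour 24 and finishes at hour 27.
Canary rollout waits on staging deploy (finishes hour 23, plus 1-hour gap → hour 24), so it starts at hour 24 and finishes at 24 + 4 = hour 28.
Post-deploy verification needs all of canary rollout (finishes hour 28); production deploy (finishes hour 27). That puts its earliest start at hour 28; it finishes at 28 + 5 = hour 33.
Every task is finished by hour 33, which is no later than the deadline of 40, so the schedule is feasible.

Yes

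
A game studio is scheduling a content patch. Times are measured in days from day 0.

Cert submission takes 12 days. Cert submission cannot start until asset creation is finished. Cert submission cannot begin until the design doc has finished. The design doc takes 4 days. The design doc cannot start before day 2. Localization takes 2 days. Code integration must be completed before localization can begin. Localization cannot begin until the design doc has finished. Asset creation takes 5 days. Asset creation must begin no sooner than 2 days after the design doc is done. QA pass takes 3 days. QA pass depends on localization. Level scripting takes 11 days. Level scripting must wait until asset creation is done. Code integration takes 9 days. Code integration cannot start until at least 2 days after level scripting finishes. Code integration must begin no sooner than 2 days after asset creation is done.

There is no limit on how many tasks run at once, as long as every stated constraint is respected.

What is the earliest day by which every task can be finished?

The design doc waits on its own release at day 2, so it starts at day 2 and finishes at 2 + 4 = day 6.
After the design doc (finishes day 6, plus 2-day gap → day 8), asset creation can start at day 8 and finishes at day 13.
Cert submission needs all of asset creation (finishes day 13); the design doc (finishes day 6). That puts its earliest start at day 13; it finishes at 13 + 12 = day 25.
After asset creation (finishes day 13), level scripting can start at day 13 and finishes at day 24.
Code integration needs all of level scripting (finishes day 24, plus 2-day gap → day 26); asset creation (finishes day 13, plus 2-day gap → day 15). That puts its earliest start at day 26; it finishes at 26 + 9 = day 35.
For localization: code integration (finishes day 35); the design doc (finishes day 6). Taking the maximum gives a start of day 35, and it finishes at 35 + 2 = day 37.
QA pass waits on localization (finishes day 37), so it starts at day 37 and finishes at 37 + 3 = day 40.
All tasks are finished once the last one completes. Finish times: The design doc at 6, Asset creation at 13, Level scripting at 24, Code integration at 35, Localization at 37, QA pass at 40, Cert submission at 25. The latest is day 40.

40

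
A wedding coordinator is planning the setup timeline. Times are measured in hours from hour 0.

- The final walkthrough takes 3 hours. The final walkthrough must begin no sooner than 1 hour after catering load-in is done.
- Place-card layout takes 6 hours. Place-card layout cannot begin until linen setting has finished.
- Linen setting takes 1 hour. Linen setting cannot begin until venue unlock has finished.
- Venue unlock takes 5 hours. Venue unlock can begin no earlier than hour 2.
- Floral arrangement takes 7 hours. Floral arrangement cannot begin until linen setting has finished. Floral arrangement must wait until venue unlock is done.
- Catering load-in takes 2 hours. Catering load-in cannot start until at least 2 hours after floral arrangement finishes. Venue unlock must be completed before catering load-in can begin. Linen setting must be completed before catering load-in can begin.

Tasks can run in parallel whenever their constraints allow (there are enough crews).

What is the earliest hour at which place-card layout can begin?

Venue unlock waits on its own release at hour 2, so it starts at hour 2 and finishes at 2 + 5 = hour 7.
After venue unlock (finishes hour 7), linen setting can start at hour 7 and finishes at hour 8.
Place-card layout waits on linen setting (finishes hour 8), so the earliest it can start is hour 8.

8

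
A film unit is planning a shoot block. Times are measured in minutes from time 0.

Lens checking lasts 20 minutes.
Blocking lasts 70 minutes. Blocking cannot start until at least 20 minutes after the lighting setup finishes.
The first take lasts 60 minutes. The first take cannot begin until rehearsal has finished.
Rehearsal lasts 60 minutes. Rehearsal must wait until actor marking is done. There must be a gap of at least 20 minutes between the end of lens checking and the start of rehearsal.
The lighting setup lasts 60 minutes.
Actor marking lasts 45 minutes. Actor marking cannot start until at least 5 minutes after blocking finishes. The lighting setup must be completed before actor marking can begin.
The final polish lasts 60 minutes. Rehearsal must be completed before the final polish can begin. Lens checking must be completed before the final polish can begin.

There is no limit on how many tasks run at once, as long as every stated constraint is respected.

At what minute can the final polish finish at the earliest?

Lens checking has no prerequisites, so it starts at minute 0 and finishes at minute 20.
The lighting setup has no prerequisites, so it starts at minute 0 and finishes at minute 60.
Blocking waits on the lighting setup (finishes minute 60, plus 20-minute gap → minute 80), so it starts at minute 80 and finishes at 80 + 70 = minute 150.
For actor marking: blocking (finishes minute 150, plus 5-minute gap → minute 155); the lighting setup (finishes minute 60). Taking the maximum gives a start of minute 155, and it finishes at 155 + 45 = minute 200.
Rehearsal has to wait for actor marking (finishes minute 200); lens checking (finishes minute 20, plus 20-minute gap → minute 40). The latest of these is minute 200, so rehearsal runs minute 200 to 200 + 60 = minute 260.
The final polish has to wait for rehearsal (finishes minute 260); lens checking (finishes minute 20). The latest of these is minute 260, so the final polish runs minute 260 to 260 + 60 = minute 320.

320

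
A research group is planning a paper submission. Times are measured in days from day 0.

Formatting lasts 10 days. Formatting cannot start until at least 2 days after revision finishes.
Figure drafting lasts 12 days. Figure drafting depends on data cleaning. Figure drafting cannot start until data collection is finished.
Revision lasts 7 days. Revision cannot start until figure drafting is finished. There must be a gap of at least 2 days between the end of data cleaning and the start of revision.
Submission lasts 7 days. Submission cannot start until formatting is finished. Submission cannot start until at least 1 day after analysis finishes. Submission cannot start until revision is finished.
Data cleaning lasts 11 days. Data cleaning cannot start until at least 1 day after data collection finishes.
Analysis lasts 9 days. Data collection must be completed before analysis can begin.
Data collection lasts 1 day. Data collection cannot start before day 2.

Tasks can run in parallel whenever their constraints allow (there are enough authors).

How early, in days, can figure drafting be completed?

27

Data collection cannot begin until its own release at day 2. It runs from day 2 to 2 + 1 = day 3.
Data cleaning cannot begin until data collection (finishes day 3, plus 1-day gap → day 4). It runs from day 4 to 4 + 11 = day 15.
Figure drafting has to wait for data cleaning (finishes day 15); data collection (finishes day 3). The latest of these is day 15, so figure drafting runs day 15 to 15 + 12 = day 27.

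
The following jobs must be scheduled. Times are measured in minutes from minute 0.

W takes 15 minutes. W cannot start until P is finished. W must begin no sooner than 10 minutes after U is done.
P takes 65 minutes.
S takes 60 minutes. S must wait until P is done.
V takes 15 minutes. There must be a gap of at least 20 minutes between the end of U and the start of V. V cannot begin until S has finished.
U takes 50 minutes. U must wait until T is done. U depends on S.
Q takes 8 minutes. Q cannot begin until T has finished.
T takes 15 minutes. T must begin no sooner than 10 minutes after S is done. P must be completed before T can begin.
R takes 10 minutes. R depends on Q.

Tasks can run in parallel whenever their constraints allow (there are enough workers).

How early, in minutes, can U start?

Nothing blocks P, so it runs from minute 0 to minute 65.
After P (finishes minute 65), S can start at minute 65 and finishes at minute 125.
T has to wait for S (finishes minute 125, plus 10-minute gap → minute 135); P (finishes minute 65). The latest of these is minute 135, so T runs minute 135 to 135 + 15 = minute 150.
U waits on T (finishes minute 150); S (finishes minute 125). The latest of these is minute 150, which is the earliest U can start.

150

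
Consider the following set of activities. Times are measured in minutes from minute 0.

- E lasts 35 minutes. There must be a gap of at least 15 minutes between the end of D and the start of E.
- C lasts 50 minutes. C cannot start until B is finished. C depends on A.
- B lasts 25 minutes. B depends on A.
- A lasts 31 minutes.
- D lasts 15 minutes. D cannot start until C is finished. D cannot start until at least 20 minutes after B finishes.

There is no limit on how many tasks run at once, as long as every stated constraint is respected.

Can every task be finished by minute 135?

No

A has no prerequisites, so it starts at minute 0 and finishes at minute 31.
B cannot begin until A (finishes minute 31). It runs from minute 31 to 31 + 25 = minute 56.
C has to wait for B (finishes minute 56); A (finishes minute 31). The latest of these is minute 56, so C runs minute 56 to 56 + 50 = minute 106.
D cannot start until C (finishes minute 106); B (finishes minute 56, plus 20-minute gap → minute 76). The controlling bound is minute 106, so D finishes at 106 + 15 = minute 121.
E cannot begin until D (finishes minute 121, plus 15-minute gap → minute 136). It runs from minute 136 to 136 + 35 = minute 171.
The earliest everything can be done is minute 171, which is after the deadline of 135, so it is not possible.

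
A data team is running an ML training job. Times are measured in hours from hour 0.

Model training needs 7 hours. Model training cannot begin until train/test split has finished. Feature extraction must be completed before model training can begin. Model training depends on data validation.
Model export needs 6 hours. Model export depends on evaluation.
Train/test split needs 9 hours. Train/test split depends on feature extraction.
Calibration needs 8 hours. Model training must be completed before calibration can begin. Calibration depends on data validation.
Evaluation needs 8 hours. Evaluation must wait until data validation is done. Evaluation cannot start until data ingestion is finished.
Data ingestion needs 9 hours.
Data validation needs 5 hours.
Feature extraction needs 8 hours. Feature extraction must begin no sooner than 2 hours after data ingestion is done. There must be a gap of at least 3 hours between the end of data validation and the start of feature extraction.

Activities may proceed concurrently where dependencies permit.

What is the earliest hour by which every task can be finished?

Nothing blocks data validation, so it runs from hour 0 to hour 5.
Data ingestion has no prerequisites, so it starts at hour 0 and finishes at hour 9.
Evaluation cannot start until data validation (finishes hour 5); data ingestion (finishes hour 9). The controlling bound is hour 9, so evaluation finishes at 9 + 8 = hour 17.
Model export cannot begin until evaluation (finishes hour 17). It runs from hour 17 to 17 + 6 = hour 23.
Feature extraction needs all of data ingestion (finishes hour 9, plus 2-hour gap → hour 11); data validation (finishes hour 5, plus 3-hour gap → hour 8). That puts its earliest start at hour 11; it finishes at 11 + 8 = hour 19.
After feature extraction (finishes hour 19), train/test split can start at hour 19 and finishes at hour 28.
Model training has to wait for train/test split (finishes hour 28); feature extraction (finishes hour 19); data validation (finishes hour 5). The latest of these is hour 28, so model training runs hour 28 to 28 + 7 = hour 35.
Calibration has to wait for model training (finishes hour 35); data validation (finishes hour 5). The latest of these is hour 35, so calibration runs hour 35 to 35 + 8 = hour 43.
All tasks are finished once the last one completes. Finish times: Data ingestion at 9, Data validation at 5, Feature extraction at 19, Train/test split at 28, Model training at 35, Evaluation at 17, Calibration at 43, Model export at 23. The latest is hour 43.

43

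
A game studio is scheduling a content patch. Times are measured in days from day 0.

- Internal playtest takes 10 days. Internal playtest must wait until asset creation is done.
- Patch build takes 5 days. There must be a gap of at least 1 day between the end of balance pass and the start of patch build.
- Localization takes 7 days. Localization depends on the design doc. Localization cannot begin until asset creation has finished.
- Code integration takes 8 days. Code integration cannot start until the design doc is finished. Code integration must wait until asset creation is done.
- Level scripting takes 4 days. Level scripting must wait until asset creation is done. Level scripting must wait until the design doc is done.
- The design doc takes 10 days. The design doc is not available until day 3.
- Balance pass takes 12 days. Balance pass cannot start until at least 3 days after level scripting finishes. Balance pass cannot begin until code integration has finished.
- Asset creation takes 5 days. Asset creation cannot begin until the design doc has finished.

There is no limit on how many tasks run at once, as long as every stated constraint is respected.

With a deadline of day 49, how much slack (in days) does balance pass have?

The design doc waits on its own release at day 3, so it starts at day 3 and finishes at 3 + 10 = day 13.
Asset creation cannot begin until the design doc (finishes day 13). It runs from day 13 to 13 + 5 = day 18.
For code integration: the design doc (finishes day 13); asset creation (finishes day 18). Taking the maximum gives a start of day 18, and it finishes at 18 + 8 = day 26.
Level scripting has to wait for asset creation (finishes day 18); the design doc (finishes day 13). The latest of these is day 18, so level scripting runs day 18 to 18 + 4 = day 22.
Balance pass needs all of level scripting (finishes day 22, plus 3-day gap → day 25); code integration (finishes day 26). That puts its earliest start at day 26; it finishes at 26 + 12 = day 38.

Working backward from the deadline:
Patch build must finish by day 49; it takes 5 days, so it must start by 49 − 5 = day 44.
Since patch build (must start by day 44, minus 1-day gap → day 43) depends on it, balance pass must finish by day 43. Backing off its 12-day duration gives a latest start of day 31.
So balance pass can start as early as day 26 and as late as day 31, giving 31 − 26 = 5 days of slack.

5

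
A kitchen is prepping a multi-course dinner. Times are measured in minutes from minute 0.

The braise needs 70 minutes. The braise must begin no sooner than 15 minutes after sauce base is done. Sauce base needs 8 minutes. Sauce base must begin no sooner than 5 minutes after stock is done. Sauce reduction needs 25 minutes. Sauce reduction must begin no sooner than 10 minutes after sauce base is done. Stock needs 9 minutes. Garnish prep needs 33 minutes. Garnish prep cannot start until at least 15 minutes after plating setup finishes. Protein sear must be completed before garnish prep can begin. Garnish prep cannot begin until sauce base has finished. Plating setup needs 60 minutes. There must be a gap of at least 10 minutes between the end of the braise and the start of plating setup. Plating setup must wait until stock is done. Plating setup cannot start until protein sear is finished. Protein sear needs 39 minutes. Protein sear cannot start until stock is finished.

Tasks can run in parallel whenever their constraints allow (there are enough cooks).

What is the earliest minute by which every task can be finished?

225

Nothing blocks stock, so it runs from minute 0 to minute 9.
After stock (finishes minute 9), protein sear can start at minute 9 and finishes at minute 48.
After stock (finishes minute 9, plus 5-minute gap → minute 14), sauce base can start at minute 14 and finishes at minute 22.
Sauce reduction waits on sauce base (finishes minute 22, plus 10-minute gap → minute 32), so it starts at minute 32 and finishes at 32 + 25 = minute 57.
After sauce base (finishes minute 22, plus 15-minute gap → minute 37), the braise can start at minute 37 and finishes at minute 107.
Plating setup cannot start until the braise (finishes minute 107, plus 10-minute gap → minute 117); stock (finishes minute 9); protein sear (finishes minute 48). The controlling bound is minute 117, so plating setup finishes at 117 + 60 = minute 177.
Garnish prep cannot start until plating setup (finishes minute 177, plus 15-minute gap → minute 192); protein sear (finishes minute 48); sauce base (finishes minute 22). The controlling bound is minute 192, so garnish prep finishes at 192 + 33 = minute 225.
All tasks are finished once the last one completes. Finish times: Stock at 9, Sauce base at 22, The braise at 107, Protein sear at 48, Sauce reduction at 57, Plating setup at 177, Garnish prep at 225. The latest is minute 225.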